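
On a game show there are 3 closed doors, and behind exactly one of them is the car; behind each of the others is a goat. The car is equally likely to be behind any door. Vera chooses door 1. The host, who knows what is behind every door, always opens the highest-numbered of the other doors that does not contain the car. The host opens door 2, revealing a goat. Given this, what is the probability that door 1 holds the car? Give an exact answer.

0

Condition on the true location of the car.
If it is behind door 1 (prior 1/3): the host would have opened door 3 instead, probability 0; weight (1/3)·0 = 0.
If it is behind door 2 (prior 1/3): the host opened door 2, so this case is ruled out; weight (1/3)·0 = 0.
If it is behind door 3 (prior 1/3): door 2 is the highest-numbered option available, probability 1; weight (1/3)·1 = 1/3.
The weights sum to 1/3.
So P(the car behind door 1 | the host opened door 2) = 0 / (1/3) = 0.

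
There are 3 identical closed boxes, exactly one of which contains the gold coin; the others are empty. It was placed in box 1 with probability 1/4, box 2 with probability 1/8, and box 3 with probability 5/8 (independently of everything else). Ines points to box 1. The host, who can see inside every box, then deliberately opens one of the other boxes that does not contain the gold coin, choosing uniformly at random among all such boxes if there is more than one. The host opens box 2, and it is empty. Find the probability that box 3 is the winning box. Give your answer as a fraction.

5/6

Consider each possible location of the gold coin in turn.
If it is in box 1 (prior 1/4): the host has 2 equally likely choices, so probability 1/2; weight (1/4)·(1/2) = 1/8.
If it is in box 2 (prior 1/8): the host opened box 2, so this case is ruled out; weight (1/8)·0 = 0.
If it is in box 3 (prior 5/8): the host has no choice, probability 1; weight (5/8)·1 = 5/8.
The weights sum to 3/4.
So P(the gold coin in box 3 | the host opened box 2) = (5/8) / (3/4) = 5/6.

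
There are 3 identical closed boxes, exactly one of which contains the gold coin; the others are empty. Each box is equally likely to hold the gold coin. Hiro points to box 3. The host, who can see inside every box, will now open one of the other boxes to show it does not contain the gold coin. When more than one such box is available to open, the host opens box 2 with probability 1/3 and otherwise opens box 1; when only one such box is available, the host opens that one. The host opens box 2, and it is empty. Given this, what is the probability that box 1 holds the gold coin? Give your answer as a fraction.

Apply Bayes' rule, conditioning on where the gold coin actually is.
If it is in box 1 (prior 1/3): only box 2 is available, probability 1; weight (1/3)·1 = 1/3.
If it is in box 2 (prior 1/3): the host opened box 2, so this case is ruled out; weight (1/3)·0 = 0.
If it is in box 3 (prior 1/3): box 2 is available, opened with probability 1/3; weight (1/3)·(1/3) = 1/9.
The weights sum to 4/9.
So P(the gold coin in box 1 | the host opened box 2) = (1/3) / (4/9) = 3/4.

3/4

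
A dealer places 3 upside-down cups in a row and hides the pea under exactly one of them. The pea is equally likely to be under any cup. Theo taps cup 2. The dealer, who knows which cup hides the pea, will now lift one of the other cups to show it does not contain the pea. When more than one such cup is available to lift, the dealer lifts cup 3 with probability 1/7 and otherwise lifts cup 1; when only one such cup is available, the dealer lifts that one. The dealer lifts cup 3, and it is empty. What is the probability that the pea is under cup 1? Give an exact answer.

Consider each possible location of the pea in turn.
If it is under cup 1 (prior 1/3): only cup 3 is available, probability 1; weight (1/3)·1 = 1/3.
If it is under cup 2 (prior 1/3): cup 3 is available, opened with probability 1/7; weight (1/3)·(1/7) = 1/21.
If it is under cup 3 (prior 1/3): the dealer opened cup 3, so this case is ruled out; weight (1/3)·0 = 0.
The weights sum to 8/21.
So P(the pea under cup 1 | the dealer opened cup 3) = (1/3) / (8/21) = 7/8.

7/8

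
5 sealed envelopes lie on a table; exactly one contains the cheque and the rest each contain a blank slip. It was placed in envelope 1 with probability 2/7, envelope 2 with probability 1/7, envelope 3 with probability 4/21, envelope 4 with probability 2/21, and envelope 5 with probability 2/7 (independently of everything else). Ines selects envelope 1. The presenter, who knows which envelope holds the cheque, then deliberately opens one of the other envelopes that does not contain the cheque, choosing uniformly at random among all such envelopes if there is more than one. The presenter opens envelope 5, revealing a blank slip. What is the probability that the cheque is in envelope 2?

Consider each possible location of the cheque in turn.
If it is in envelope 1 (prior 2/7): the presenter has 4 equally likely choices, so probability 1/4; weight (2/7)·(1/4) = 1/14.
If it is in envelope 2 (prior 1/7): the presenter has 3 equally likely choices, so probability 1/3; weight (1/7)·(1/3) = 1/21.
If it is in envelope 3 (prior 4/21): the presenter has 3 equally likely choices, so probability 1/3; weight (4/21)·(1/3) = 4/63.
If it is in envelope 4 (prior 2/21): the presenter has 3 equally likely choices, so probability 1/3; weight (2/21)·(1/3) = 2/63.
If it is in envelope 5 (prior 2/7): the presenter opened envelope 5, so this case is ruled out; weight (2/7)·0 = 0.
The weights sum to 3/14.
So P(the cheque in envelope 2 | the presenter opened envelope 5) = (1/21) / (3/14) = 2/9.

2/9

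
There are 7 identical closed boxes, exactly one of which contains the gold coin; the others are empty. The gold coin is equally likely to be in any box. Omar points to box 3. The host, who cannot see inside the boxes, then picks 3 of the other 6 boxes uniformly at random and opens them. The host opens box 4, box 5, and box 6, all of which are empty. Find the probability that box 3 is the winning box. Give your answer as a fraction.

Condition on the true location of the gold coin.
If it is in any of boxes 1, 2, 3, and 7 (prior 1/7 each): the host picks exactly this set with probability 1/20 regardless, and none is the prize; weight (1/7)·(1/20) = 1/140 each.
If it is in any of boxes 4, 5, and 6 (prior 1/7 each): that box was opened and seen not to hold the prize — ruled out; weight (1/7)·0 = 0 each.
The weights sum to 1/35.
So P(the gold coin in box 3 | the host opened box 4, box 5, and box 6) = (1/140) / (1/35) = 1/4.

1/4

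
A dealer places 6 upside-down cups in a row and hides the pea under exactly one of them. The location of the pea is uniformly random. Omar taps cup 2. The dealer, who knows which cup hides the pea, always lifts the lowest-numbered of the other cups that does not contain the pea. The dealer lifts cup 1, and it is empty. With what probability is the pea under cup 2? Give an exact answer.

1/5

Consider each possible location of the pea in turn.
If it is under cup 1 (prior 1/6): the dealer opened cup 1, so this case is ruled out; weight (1/6)·0 = 0.
If it is under any of cups 2, 3, 4, 5, and 6 (prior 1/6 each): cup 1 is the lowest-numbered option available, probability 1; weight (1/6)·1 = 1/6 each.
The weights sum to 5/6.
So P(the pea under cup 2 | the dealer opened cup 1) = (1/6) / (5/6) = 1/5.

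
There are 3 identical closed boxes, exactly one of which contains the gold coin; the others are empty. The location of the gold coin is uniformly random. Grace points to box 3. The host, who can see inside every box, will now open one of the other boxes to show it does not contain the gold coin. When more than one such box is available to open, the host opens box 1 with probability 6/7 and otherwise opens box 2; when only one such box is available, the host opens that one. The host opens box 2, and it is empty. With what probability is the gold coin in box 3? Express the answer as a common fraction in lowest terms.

1/8

Condition on the true location of the gold coin.
If it is in box 1 (prior 1/3): only box 2 is available, probability 1; weight (1/3)·1 = 1/3.
If it is in box 2 (prior 1/3): the host opened box 2, so this case is ruled out; weight (1/3)·0 = 0.
If it is in box 3 (prior 1/3): box 1 is available but not opened, probability 1/7; weight (1/3)·(1/7) = 1/21.
The weights sum to 8/21.
So P(the gold coin in box 3 | the host opened box 2) = (1/21) / (8/21) = 1/8.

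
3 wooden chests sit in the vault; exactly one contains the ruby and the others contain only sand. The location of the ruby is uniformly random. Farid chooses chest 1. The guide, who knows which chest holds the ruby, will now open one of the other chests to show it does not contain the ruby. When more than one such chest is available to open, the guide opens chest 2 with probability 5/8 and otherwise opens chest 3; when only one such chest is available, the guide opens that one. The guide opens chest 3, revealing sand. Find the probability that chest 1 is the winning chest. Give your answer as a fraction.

Condition on the true location of the ruby.
If it is in chest 1 (prior 1/3): chest 2 is available but not opened, probability 3/8; weight (1/3)·(3/8) = 1/8.
If it is in chest 2 (prior 1/3): only chest 3 is available, probability 1; weight (1/3)·1 = 1/3.
If it is in chest 3 (prior 1/3): the guide opened chest 3, so this case is ruled out; weight (1/3)·0 = 0.
The weights sum to 11/24.
So P(the ruby in chest 1 | the guide opened chest 3) = (1/8) / (11/24) = 3/11.

3/11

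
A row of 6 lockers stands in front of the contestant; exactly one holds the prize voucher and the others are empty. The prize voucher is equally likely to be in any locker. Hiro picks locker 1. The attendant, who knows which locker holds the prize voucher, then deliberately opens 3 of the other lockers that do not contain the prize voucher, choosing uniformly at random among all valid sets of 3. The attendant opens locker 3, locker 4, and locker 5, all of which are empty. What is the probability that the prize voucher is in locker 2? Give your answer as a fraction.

Apply Bayes' rule, conditioning on where the prize voucher actually is.
If it is in locker 1 (prior 1/6): the attendant has 10 equally likely choices, so probability 1/10; weight (1/6)·(1/10) = 1/60.
If it is in either of lockers 2 and 6 (prior 1/6 each): the attendant has 4 equally likely choices, so probability 1/4; weight (1/6)·(1/4) = 1/24 each.
If it is in any of lockers 3, 4, and 5 (prior 1/6 each): that locker was opened and seen not to hold the prize — ruled out; weight (1/6)·0 = 0 each.
The weights sum to 1/10.
So P(the prize voucher in locker 2 | the attendant opened locker 3, locker 4, and locker 5) = (1/24) / (1/10) = 5/12.

5/12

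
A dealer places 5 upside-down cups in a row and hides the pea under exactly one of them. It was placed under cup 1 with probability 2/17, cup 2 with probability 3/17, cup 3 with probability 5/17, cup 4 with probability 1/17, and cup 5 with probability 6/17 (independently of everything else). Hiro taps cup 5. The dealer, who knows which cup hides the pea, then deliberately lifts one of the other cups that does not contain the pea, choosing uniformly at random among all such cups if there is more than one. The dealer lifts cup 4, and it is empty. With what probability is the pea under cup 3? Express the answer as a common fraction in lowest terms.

10/29

Consider each possible location of the pea in turn.
If it is under cup 1 (prior 2/17): the dealer has 3 equally likely choices, so probability 1/3; weight (2/17)·(1/3) = 2/51.
If it is under cup 2 (prior 3/17): the dealer has 3 equally likely choices, so probability 1/3; weight (3/17)·(1/3) = 1/17.
If it is under cup 3 (prior 5/17): the dealer has 3 equally likely choices, so probability 1/3; weight (5/17)·(1/3) = 5/51.
If it is under cup 4 (prior 1/17): the dealer opened cup 4, so this case is ruled out; weight (1/17)·0 = 0.
If it is under cup 5 (prior 6/17): the dealer has 4 equally likely choices, so probability 1/4; weight (6/17)·(1/4) = 3/34.
The weights sum to 29/102.
So P(the pea under cup 3 | the dealer opened cup 4) = (5/51) / (29/102) = 10/29.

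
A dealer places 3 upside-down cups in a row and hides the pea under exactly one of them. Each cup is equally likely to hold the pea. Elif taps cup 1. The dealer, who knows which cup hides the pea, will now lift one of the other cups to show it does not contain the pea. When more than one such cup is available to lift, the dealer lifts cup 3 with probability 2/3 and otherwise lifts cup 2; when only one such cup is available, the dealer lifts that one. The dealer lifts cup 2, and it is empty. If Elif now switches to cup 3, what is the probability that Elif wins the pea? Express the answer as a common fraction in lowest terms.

3/4

Consider each possible location of the pea in turn.
If it is under cup 1 (prior 1/3): cup 3 is available but not opened, probability 1/3; weight (1/3)·(1/3) = 1/9.
If it is under cup 2 (prior 1/3): the dealer opened cup 2, so this case is ruled out; weight (1/3)·0 = 0.
If it is under cup 3 (prior 1/3): only cup 2 is available, probability 1; weight (1/3)·1 = 1/3.
The weights sum to 4/9.
So P(the pea under cup 3 | the dealer opened cup 2) = (1/3) / (4/9) = 3/4.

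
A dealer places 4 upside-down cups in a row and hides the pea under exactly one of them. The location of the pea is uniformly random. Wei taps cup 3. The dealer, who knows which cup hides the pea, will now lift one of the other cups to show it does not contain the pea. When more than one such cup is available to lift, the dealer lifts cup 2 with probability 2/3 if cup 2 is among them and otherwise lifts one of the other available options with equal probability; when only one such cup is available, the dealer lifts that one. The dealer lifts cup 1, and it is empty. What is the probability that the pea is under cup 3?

Consider each possible location of the pea in turn.
If it is under cup 1 (prior 1/4): the dealer opened cup 1, so this case is ruled out; weight (1/4)·0 = 0.
If it is under cup 2 (prior 1/4): cup 2 holds the prize so is unavailable; the dealer chooses uniformly among the 2 others, probability 1/2; weight (1/4)·(1/2) = 1/8.
If it is under cup 3 (prior 1/4): cup 2 is available but not opened; cup 1 gets probability (1 − 2/3)/2 = 1/6; weight (1/4)·(1/6) = 1/24.
If it is under cup 4 (prior 1/4): cup 2 is available but not opened, probability 1/3; weight (1/4)·(1/3) = 1/12.
The weights sum to 1/4.
So P(the pea under cup 3 | the dealer opened cup 1) = (1/24) / (1/4) = 1/6.

1/6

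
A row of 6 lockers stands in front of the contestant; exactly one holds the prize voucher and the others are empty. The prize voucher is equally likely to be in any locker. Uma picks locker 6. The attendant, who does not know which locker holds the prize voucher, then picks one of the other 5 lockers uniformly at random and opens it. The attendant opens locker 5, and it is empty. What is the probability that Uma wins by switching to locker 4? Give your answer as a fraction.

Condition on the true location of the prize voucher.
If it is in any of lockers 1, 2, 3, 4, and 6 (prior 1/6 each): the attendant picks locker 5 with probability 1/5 regardless, and it is not the prize; weight (1/6)·(1/5) = 1/30 each.
If it is in locker 5 (prior 1/6): the attendant opened locker 5, so this case is ruled out; weight (1/6)·0 = 0.
The weights sum to 1/6.
So P(the prize voucher in locker 4 | the attendant opened locker 5) = (1/30) / (1/6) = 1/5.

1/5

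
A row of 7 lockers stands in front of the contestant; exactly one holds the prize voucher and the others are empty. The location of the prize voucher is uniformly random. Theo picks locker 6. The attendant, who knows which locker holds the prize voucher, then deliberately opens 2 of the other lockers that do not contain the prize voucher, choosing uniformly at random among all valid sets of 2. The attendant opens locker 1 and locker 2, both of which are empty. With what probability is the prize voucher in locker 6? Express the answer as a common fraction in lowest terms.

Apply Bayes' rule, conditioning on where the prize voucher actually is.
If it is in either of lockers 1 and 2 (prior 1/7 each): that locker was opened and seen not to hold the prize — ruled out; weight (1/7)·0 = 0 each.
If it is in any of lockers 3, 4, 5, and 7 (prior 1/7 each): the attendant has 10 equally likely choices, so probability 1/10; weight (1/7)·(1/10) = 1/70 each.
If it is in locker 6 (prior 1/7): the attendant has 15 equally likely choices, so probability 1/15; weight (1/7)·(1/15) = 1/105.
The weights sum to 1/15.
So P(the prize voucher in locker 6 | the attendant opened locker 1 and locker 2) = (1/105) / (1/15) = 1/7.

1/7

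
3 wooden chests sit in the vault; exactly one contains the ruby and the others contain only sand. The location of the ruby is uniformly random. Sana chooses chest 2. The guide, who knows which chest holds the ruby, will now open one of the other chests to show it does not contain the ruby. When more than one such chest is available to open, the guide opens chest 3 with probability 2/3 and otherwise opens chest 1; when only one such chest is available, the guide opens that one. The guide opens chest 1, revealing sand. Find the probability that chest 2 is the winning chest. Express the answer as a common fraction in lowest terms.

1/4

Apply Bayes' rule, conditioning on where the ruby actually is.
If it is in chest 1 (prior 1/3): the guide opened chest 1, so this case is ruled out; weight (1/3)·0 = 0.
If it is in chest 2 (prior 1/3): chest 3 is available but not opened, probability 1/3; weight (1/3)·(1/3) = 1/9.
If it is in chest 3 (prior 1/3): only chest 1 is available, probability 1; weight (1/3)·1 = 1/3.
The weights sum to 4/9.
So P(the ruby in chest 2 | the guide opened chest 1) = (1/9) / (4/9) = 1/4.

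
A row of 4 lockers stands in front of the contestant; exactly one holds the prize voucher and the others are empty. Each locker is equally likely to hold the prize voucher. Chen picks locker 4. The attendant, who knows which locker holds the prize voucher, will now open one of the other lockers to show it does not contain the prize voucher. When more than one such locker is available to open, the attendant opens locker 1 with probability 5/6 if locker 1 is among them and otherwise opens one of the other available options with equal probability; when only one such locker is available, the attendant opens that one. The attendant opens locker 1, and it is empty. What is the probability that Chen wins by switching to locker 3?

Consider each possible location of the prize voucher in turn.
If it is in locker 1 (prior 1/4): the attendant opened locker 1, so this case is ruled out; weight (1/4)·0 = 0.
If it is in any of lockers 2, 3, and 4 (prior 1/4 each): locker 1 is available, opened with probability 5/6; weight (1/4)·(5/6) = 5/24 each.
The weights sum to 5/8.
So P(the prize voucher in locker 3 | the attendant opened locker 1) = (5/24) / (5/8) = 1/3.

1/3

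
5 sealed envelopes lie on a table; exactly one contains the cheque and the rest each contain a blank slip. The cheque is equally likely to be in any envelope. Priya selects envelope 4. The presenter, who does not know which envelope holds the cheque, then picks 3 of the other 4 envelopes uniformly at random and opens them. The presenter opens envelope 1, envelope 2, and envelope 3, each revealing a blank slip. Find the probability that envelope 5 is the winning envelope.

Apply Bayes' rule, conditioning on where the cheque actually is.
If it is in any of envelopes 1, 2, and 3 (prior 1/5 each): that envelope was opened and seen not to hold the prize — ruled out; weight (1/5)·0 = 0 each.
If it is in either of envelopes 4 and 5 (prior 1/5 each): the presenter picks exactly this set with probability 1/4 regardless, and none is the prize; weight (1/5)·(1/4) = 1/20 each.
The weights sum to 1/10.
So P(the cheque in envelope 5 | the presenter opened envelope 1, envelope 2, and envelope 3) = (1/20) / (1/10) = 1/2.

1/2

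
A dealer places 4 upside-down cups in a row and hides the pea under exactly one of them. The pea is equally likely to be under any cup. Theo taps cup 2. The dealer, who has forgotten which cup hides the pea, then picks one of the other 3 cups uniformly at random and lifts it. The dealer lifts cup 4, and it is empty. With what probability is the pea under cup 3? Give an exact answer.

1/3

Apply Bayes' rule, conditioning on where the pea actually is.
If it is under any of cups 1, 2, and 3 (prior 1/4 each): the dealer picks cup 4 with probability 1/3 regardless, and it is not the prize; weight (1/4)·(1/3) = 1/12 each.
If it is under cup 4 (prior 1/4): the dealer opened cup 4, so this case is ruled out; weight (1/4)·0 = 0.
The weights sum to 1/4.
So P(the pea under cup 3 | the dealer opened cup 4) = (1/12) / (1/4) = 1/3.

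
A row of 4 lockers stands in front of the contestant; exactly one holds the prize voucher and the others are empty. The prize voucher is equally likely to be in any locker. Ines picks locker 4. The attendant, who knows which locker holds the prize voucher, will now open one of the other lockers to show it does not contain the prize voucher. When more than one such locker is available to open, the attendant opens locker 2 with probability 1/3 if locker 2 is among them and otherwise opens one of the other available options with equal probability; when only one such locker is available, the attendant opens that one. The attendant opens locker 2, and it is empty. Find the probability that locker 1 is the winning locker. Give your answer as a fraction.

1/3

Consider each possible location of the prize voucher in turn.
If it is in any of lockers 1, 3, and 4 (prior 1/4 each): locker 2 is available, opened with probability 1/3; weight (1/4)·(1/3) = 1/12 each.
If it is in locker 2 (prior 1/4): the attendant opened locker 2, so this case is ruled out; weight (1/4)·0 = 0.
The weights sum to 1/4.
So P(the prize voucher in locker 1 | the attendant opened locker 2) = (1/12) / (1/4) = 1/3.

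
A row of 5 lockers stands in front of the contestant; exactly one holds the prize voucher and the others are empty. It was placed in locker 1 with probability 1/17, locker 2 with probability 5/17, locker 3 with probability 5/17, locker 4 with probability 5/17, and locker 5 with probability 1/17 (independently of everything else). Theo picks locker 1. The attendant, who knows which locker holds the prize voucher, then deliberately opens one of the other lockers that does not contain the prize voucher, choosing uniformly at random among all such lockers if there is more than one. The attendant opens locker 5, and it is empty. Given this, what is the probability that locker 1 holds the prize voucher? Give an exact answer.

Consider each possible location of the prize voucher in turn.
If it is in locker 1 (prior 1/17): the attendant has 4 equally likely choices, so probability 1/4; weight (1/17)·(1/4) = 1/68.
If it is in any of lockers 2, 3, and 4 (prior 5/17 each): the attendant has 3 equally likely choices, so probability 1/3; weight (5/17)·(1/3) = 5/51 each.
If it is in locker 5 (prior 1/17): the attendant opened locker 5, so this case is ruled out; weight (1/17)·0 = 0.
The weights sum to 21/68.
So P(the prize voucher in locker 1 | the attendant opened locker 5) = (1/68) / (21/68) = 1/21.

1/21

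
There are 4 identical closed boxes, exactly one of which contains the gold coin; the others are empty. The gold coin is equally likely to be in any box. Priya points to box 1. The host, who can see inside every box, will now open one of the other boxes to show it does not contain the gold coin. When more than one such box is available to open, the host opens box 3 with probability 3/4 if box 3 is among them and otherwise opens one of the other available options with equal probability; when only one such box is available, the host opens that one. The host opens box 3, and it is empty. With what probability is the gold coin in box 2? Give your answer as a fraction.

Apply Bayes' rule, conditioning on where the gold coin actually is.
If it is in any of boxes 1, 2, and 4 (prior 1/4 each): box 3 is available, opened with probability 3/4; weight (1/4)·(3/4) = 3/16 each.
If it is in box 3 (prior 1/4): the host opened box 3, so this case is ruled out; weight (1/4)·0 = 0.
The weights sum to 9/16.
So P(the gold coin in box 2 | the host opened box 3) = (3/16) / (9/16) = 1/3.

1/3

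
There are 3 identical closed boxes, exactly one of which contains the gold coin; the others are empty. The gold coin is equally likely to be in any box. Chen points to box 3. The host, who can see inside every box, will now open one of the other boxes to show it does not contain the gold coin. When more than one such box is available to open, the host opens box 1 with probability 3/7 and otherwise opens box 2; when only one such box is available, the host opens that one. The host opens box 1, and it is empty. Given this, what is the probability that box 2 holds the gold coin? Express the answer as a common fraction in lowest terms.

Consider each possible location of the gold coin in turn.
If it is in box 1 (prior 1/3): the host opened box 1, so this case is ruled out; weight (1/3)·0 = 0.
If it is in box 2 (prior 1/3): only box 1 is available, probability 1; weight (1/3)·1 = 1/3.
If it is in box 3 (prior 1/3): box 1 is available, opened with probability 3/7; weight (1/3)·(3/7) = 1/7.
The weights sum to 10/21.
So P(the gold coin in box 2 | the host opened box 1) = (1/3) / (10/21) = 7/10.

7/10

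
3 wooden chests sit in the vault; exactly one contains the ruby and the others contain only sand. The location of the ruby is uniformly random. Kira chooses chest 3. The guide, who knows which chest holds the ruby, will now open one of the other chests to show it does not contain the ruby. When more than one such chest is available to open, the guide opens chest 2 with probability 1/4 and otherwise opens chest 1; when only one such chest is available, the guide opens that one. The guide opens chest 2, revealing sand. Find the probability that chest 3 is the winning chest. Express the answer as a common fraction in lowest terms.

1/5

Consider each possible location of the ruby in turn.
If it is in chest 1 (prior 1/3): only chest 2 is available, probability 1; weight (1/3)·1 = 1/3.
If it is in chest 2 (prior 1/3): the guide opened chest 2, so this case is ruled out; weight (1/3)·0 = 0.
If it is in chest 3 (prior 1/3): chest 2 is available, opened with probability 1/4; weight (1/3)·(1/4) = 1/12.
The weights sum to 5/12.
So P(the ruby in chest 3 | the guide opened chest 2) = (1/12) / (5/12) = 1/5.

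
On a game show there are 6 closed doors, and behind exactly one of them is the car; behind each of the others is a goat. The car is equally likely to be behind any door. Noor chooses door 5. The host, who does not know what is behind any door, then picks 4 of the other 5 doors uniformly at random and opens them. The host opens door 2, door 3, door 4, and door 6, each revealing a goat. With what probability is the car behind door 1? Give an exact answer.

Because the host chose which doors to open without knowing where the car is, the choice is independent of the prize location. Learning that none of the 4 opened doors holds the car simply rules out those 4 locations and leaves the remaining 2 doors still equally likely by symmetry.
So P(the car behind door 1) = 1/2.

1/2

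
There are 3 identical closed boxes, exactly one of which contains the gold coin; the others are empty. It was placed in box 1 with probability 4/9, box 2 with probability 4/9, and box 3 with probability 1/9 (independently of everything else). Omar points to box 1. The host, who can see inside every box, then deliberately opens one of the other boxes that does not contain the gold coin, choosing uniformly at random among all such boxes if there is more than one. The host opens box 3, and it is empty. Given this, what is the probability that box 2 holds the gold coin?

2/3

Condition on the true location of the gold coin.
If it is in box 1 (prior 4/9): the host has 2 equally likely choices, so probability 1/2; weight (4/9)·(1/2) = 2/9.
If it is in box 2 (prior 4/9): the host has no choice, probability 1; weight (4/9)·1 = 4/9.
If it is in box 3 (prior 1/9): the host opened box 3, so this case is ruled out; weight (1/9)·0 = 0.
The weights sum to 2/3.
So P(the gold coin in box 2 | the host opened box 3) = (4/9) / (2/3) = 2/3.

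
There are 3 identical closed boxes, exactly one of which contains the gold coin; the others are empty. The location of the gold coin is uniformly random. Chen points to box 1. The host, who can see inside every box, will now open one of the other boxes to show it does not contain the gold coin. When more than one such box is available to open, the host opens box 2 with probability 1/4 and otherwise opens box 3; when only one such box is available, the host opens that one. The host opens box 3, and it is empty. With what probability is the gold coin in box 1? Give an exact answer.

Condition on the true location of the gold coin.
If it is in box 1 (prior 1/3): box 2 is available but not opened, probability 3/4; weight (1/3)·(3/4) = 1/4.
If it is in box 2 (prior 1/3): only box 3 is available, probability 1; weight (1/3)·1 = 1/3.
If it is in box 3 (prior 1/3): the host opened box 3, so this case is ruled out; weight (1/3)·0 = 0.
The weights sum to 7/12.
So P(the gold coin in box 1 | the host opened box 3) = (1/4) / (7/12) = 3/7.

3/7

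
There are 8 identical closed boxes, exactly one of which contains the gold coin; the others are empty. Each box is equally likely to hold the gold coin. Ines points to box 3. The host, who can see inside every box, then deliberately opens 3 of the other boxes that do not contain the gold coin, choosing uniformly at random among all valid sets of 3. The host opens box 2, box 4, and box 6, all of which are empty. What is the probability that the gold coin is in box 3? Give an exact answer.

1/8

Apply Bayes' rule, conditioning on where the gold coin actually is.
If it is in any of boxes 1, 5, 7, and 8 (prior 1/8 each): the host has 20 equally likely choices, so probability 1/20; weight (1/8)·(1/20) = 1/160 each.
If it is in any of boxes 2, 4, and 6 (prior 1/8 each): that box was opened and seen not to hold the prize — ruled out; weight (1/8)·0 = 0 each.
If it is in box 3 (prior 1/8): the host has 35 equally likely choices, so probability 1/35; weight (1/8)·(1/35) = 1/280.
The weights sum to 1/35.
So P(the gold coin in box 3 | the host opened box 2, box 4, and box 6) = (1/280) / (1/35) = 1/8.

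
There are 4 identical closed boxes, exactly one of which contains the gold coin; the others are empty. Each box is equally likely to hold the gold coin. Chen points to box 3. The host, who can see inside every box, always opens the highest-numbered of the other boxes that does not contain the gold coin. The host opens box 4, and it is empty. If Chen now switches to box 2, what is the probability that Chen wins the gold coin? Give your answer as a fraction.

1/3

Consider each possible location of the gold coin in turn.
If it is in any of boxes 1, 2, and 3 (prior 1/4 each): box 4 is the highest-numbered option available, probability 1; weight (1/4)·1 = 1/4 each.
If it is in box 4 (prior 1/4): the host opened box 4, so this case is ruled out; weight (1/4)·0 = 0.
The weights sum to 3/4.
So P(the gold coin in box 2 | the host opened box 4) = (1/4) / (3/4) = 1/3.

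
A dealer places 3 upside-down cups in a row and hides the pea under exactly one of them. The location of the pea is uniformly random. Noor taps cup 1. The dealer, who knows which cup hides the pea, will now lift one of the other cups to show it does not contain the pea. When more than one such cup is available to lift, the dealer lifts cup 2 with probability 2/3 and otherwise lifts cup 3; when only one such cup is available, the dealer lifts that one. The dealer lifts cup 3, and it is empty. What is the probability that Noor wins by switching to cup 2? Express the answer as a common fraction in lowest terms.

Apply Bayes' rule, conditioning on where the pea actually is.
If it is under cup 1 (prior 1/3): cup 2 is available but not opened, probability 1/3; weight (1/3)·(1/3) = 1/9.
If it is under cup 2 (prior 1/3): only cup 3 is available, probability 1; weight (1/3)·1 = 1/3.
If it is under cup 3 (prior 1/3): the dealer opened cup 3, so this case is ruled out; weight (1/3)·0 = 0.
The weights sum to 4/9.
So P(the pea under cup 2 | the dealer opened cup 3) = (1/3) / (4/9) = 3/4.

3/4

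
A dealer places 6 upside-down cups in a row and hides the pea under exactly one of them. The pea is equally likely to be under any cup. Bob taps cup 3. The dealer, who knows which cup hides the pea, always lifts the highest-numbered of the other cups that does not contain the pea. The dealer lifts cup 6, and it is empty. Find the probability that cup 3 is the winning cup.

1/5

Consider each possible location of the pea in turn.
If it is under any of cups 1, 2, 3, 4, and 5 (prior 1/6 each): cup 6 is the highest-numbered option available, probability 1; weight (1/6)·1 = 1/6 each.
If it is under cup 6 (prior 1/6): the dealer opened cup 6, so this case is ruled out; weight (1/6)·0 = 0.
The weights sum to 5/6.
So P(the pea under cup 3 | the dealer opened cup 6) = (1/6) / (5/6) = 1/5.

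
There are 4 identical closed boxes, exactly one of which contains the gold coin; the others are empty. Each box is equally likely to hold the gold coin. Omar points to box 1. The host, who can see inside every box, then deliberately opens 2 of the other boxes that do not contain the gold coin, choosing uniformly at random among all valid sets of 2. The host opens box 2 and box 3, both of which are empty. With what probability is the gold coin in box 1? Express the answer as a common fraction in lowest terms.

Condition on the true location of the gold coin.
If it is in box 1 (prior 1/4): the host has 3 equally likely choices, so probability 1/3; weight (1/4)·(1/3) = 1/12.
If it is in either of boxes 2 and 3 (prior 1/4 each): that box was opened and seen not to hold the prize — ruled out; weight (1/4)·0 = 0 each.
If it is in box 4 (prior 1/4): the host has no choice, probability 1; weight (1/4)·1 = 1/4.
The weights sum to 1/3.
So P(the gold coin in box 1 | the host opened box 2 and box 3) = (1/12) / (1/3) = 1/4.

1/4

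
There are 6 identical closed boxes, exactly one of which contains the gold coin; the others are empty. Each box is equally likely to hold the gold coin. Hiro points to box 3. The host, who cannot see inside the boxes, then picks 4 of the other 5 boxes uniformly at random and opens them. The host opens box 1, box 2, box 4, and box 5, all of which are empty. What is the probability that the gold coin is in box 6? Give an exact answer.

1/2

Consider each possible location of the gold coin in turn.
If it is in any of boxes 1, 2, 4, and 5 (prior 1/6 each): that box was opened and seen not to hold the prize — ruled out; weight (1/6)·0 = 0 each.
If it is in either of boxes 3 and 6 (prior 1/6 each): the host picks exactly this set with probability 1/5 regardless, and none is the prize; weight (1/6)·(1/5) = 1/30 each.
The weights sum to 1/15.
So P(the gold coin in box 6 | the host opened box 1, box 2, box 4, and box 5) = (1/30) / (1/15) = 1/2.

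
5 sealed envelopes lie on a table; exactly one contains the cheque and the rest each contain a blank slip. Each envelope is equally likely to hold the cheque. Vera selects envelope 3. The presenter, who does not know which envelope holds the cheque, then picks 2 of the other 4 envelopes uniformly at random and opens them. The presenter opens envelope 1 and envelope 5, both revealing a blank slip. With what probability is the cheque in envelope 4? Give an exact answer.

1/3

Condition on the true location of the cheque.
If it is in either of envelopes 1 and 5 (prior 1/5 each): that envelope was opened and seen not to hold the prize — ruled out; weight (1/5)·0 = 0 each.
If it is in any of envelopes 2, 3, and 4 (prior 1/5 each): the presenter picks exactly this set with probability 1/6 regardless, and none is the prize; weight (1/5)·(1/6) = 1/30 each.
The weights sum to 1/10.
So P(the cheque in envelope 4 | the presenter opened envelope 1 and envelope 5) = (1/30) / (1/10) = 1/3.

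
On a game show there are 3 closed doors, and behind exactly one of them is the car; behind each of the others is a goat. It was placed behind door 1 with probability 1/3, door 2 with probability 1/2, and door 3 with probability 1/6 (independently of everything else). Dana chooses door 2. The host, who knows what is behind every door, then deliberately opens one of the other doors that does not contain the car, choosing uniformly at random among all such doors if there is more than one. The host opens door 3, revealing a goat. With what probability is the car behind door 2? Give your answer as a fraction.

Consider each possible location of the car in turn.
If it is behind door 1 (prior 1/3): the host has no choice, probability 1; weight (1/3)·1 = 1/3.
If it is behind door 2 (prior 1/2): the host has 2 equally likely choices, so probability 1/2; weight (1/2)·(1/2) = 1/4.
If it is behind door 3 (prior 1/6): the host opened door 3, so this case is ruled out; weight (1/6)·0 = 0.
The weights sum to 7/12.
So P(the car behind door 2 | the host opened door 3) = (1/4) / (7/12) = 3/7.

3/7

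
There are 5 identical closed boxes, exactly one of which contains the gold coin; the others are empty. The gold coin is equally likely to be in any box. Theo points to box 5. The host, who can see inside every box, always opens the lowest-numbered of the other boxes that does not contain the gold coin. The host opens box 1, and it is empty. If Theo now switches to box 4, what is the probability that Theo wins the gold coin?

Consider each possible location of the gold coin in turn.
If it is in box 1 (prior 1/5): the host opened box 1, so this case is ruled out; weight (1/5)·0 = 0.
If it is in any of boxes 2, 3, 4, and 5 (prior 1/5 each): box 1 is the lowest-numbered option available, probability 1; weight (1/5)·1 = 1/5 each.
The weights sum to 4/5.
So P(the gold coin in box 4 | the host opened box 1) = (1/5) / (4/5) = 1/4.

1/4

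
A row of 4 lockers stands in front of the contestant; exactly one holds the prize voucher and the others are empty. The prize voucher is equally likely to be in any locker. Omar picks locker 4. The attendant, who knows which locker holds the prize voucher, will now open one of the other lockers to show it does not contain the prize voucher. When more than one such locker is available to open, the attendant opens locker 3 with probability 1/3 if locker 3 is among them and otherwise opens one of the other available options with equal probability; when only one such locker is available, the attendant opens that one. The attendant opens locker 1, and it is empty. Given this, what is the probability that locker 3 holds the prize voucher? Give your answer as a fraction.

1/3

Condition on the true location of the prize voucher.
If it is in locker 1 (prior 1/4): the attendant opened locker 1, so this case is ruled out; weight (1/4)·0 = 0.
If it is in locker 2 (prior 1/4): locker 3 is available but not opened, probability 2/3; weight (1/4)·(2/3) = 1/6.
If it is in locker 3 (prior 1/4): locker 3 holds the prize so is unavailable; the attendant chooses uniformly among the 2 others, probability 1/2; weight (1/4)·(1/2) = 1/8.
If it is in locker 4 (prior 1/4): locker 3 is available but not opened; locker 1 gets probability (1 − 1/3)/2 = 1/3; weight (1/4)·(1/3) = 1/12.
The weights sum to 3/8.
So P(the prize voucher in locker 3 | the attendant opened locker 1) = (1/8) / (3/8) = 1/3.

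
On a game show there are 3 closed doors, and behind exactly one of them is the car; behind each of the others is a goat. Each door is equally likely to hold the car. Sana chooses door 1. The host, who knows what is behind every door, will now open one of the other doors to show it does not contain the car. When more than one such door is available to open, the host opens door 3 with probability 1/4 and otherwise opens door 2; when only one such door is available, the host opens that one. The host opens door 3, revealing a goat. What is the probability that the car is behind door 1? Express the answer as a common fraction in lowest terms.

1/5

Apply Bayes' rule, conditioning on where the car actually is.
If it is behind door 1 (prior 1/3): door 3 is available, opened with probability 1/4; weight (1/3)·(1/4) = 1/12.
If it is behind door 2 (prior 1/3): only door 3 is available, probability 1; weight (1/3)·1 = 1/3.
If it is behind door 3 (prior 1/3): the host opened door 3, so this case is ruled out; weight (1/3)·0 = 0.
The weights sum to 5/12.
So P(the car behind door 1 | the host opened door 3) = (1/12) / (5/12) = 1/5.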